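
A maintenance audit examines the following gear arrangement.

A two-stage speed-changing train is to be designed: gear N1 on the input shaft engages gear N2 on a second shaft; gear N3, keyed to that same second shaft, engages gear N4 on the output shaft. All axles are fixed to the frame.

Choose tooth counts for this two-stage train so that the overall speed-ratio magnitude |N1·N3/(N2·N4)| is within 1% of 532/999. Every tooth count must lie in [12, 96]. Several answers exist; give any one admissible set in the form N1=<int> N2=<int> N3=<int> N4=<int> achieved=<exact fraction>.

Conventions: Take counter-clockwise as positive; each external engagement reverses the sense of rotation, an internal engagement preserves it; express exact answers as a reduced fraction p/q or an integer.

class = fixed-axis compound train [2-stage, 532/999 wanted]
target = 532/999 in lowest terms: an exact hit needs N1·N3 = k·532 and N2·N4 = k·999 for one integer k, every count in [12, 96]; additionally prefer no 1:1 stage (N1 ≠ N2, N3 ≠ N4)
k = 1: N1·N3 = 532 = 14·38, N2·N4 = 999 = 27·37
achieved = 14·38/(27·37) = 532/999; |achieved − target| = 0 ≤ 133/24975 ✓

N1=14 N2=27 N3=38 N4=37 achieved=532/999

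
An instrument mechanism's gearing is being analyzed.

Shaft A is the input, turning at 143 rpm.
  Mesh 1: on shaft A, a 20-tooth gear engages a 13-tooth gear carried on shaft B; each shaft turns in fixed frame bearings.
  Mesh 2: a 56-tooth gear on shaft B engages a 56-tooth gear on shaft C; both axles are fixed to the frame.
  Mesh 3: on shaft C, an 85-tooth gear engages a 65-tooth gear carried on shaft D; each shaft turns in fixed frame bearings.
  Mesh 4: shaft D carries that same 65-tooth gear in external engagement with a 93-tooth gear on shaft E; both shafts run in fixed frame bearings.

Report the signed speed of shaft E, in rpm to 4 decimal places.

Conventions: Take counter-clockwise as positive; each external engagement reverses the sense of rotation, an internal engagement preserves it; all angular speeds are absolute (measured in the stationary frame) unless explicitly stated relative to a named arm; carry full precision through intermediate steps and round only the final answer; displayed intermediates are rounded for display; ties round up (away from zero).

+201.0753 rpm

class = fixed-axis compound train [4 meshes; 4 ratios multiply, 4 sense flips]
mesh 1 [20T→13T]: ω = 143.0000×20/13 = 220.0000 rpm, sense flips to −
mesh 2 [56T→56T]: ω = 220.0000×56/56 = 220.0000 rpm, sense flips to +
mesh 3 [85T→65T]: ω = 220.0000×85/65 = 287.6923 rpm, sense flips to −
mesh 4 [65T→93T]: ω = 287.6923×65/93 = 201.0753 rpm, sense flips to +
signed output speed = +201.0753 rpm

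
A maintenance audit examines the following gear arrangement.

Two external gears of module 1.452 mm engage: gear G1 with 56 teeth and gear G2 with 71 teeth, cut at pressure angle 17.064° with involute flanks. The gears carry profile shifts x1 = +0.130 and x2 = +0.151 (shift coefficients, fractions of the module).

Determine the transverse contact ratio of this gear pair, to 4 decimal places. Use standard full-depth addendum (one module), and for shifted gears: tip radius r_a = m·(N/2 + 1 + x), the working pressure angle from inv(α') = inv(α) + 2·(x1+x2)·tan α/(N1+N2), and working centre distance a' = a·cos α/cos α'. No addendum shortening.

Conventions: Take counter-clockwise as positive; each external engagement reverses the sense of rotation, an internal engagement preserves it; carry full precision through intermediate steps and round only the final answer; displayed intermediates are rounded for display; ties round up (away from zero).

1.9256

single-mesh involute tooth geometry (56T engaging 71T at module 1.452)
base radii: r_b1 = 38.866224, r_b2 = 49.276820
tip radii: r_a1 = 42.296760, r_a2 = 53.217252
inv(α') = inv(17.064°) + 2·(+0.130+0.151)·tan α/(56+71) = 0.01048786  ⇒  α' = 17.85075°
a' = a·cos α / cos α' = 92.2020·cos 17.064°/cos 17.85075° = 92.601022
action lengths: √(r_a1²−r_b1²) = 16.686297, √(r_a2²−r_b2²) = 20.096540
base pitch p_b = π·m·cos α = 4.360780
CR = (16.686297 + 20.096540 − 92.601022·sin 17.85075°)/4.360780 = 1.925584
contact ratio ≈ 1.9256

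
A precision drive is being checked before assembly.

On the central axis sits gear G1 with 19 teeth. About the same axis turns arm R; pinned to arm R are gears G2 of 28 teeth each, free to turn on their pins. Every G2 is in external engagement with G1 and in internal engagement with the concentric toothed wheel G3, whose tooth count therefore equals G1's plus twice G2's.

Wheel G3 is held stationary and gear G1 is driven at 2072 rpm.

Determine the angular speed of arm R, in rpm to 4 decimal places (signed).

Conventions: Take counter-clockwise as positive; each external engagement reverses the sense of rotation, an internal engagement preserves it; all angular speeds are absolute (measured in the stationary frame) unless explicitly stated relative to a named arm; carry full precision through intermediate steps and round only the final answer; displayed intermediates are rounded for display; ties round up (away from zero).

topology: planetary set — G1 19T / G2 28T / G3 75T, arm = carrier (Willis)
normalise by the input: solve with ω_sun = 1, then scale by 2072 rpm
ring teeth: 19 + 2·28 = 75
19(ω_sun−ω_arm) = −75(ω_ring−ω_arm),  ω_ring = 0, ω_sun = 1
19(1−ω_arm) = −75(0−ω_arm)  ⇒  94·ω_arm = 19  ⇒  ω_arm = 19/94
scale: ω_arm = 19/94 × 2072 rpm = +418.8085 rpm

+418.8085 rpm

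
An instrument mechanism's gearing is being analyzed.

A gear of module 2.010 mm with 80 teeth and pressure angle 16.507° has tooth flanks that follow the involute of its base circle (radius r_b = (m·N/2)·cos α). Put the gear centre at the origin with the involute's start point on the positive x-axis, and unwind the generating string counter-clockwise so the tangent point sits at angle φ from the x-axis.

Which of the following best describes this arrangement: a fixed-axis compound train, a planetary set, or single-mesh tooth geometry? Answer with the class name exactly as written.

topology: single-mesh involute geometry — m = 2.010, N = 80
classification: single-mesh tooth geometry

single-mesh tooth geometry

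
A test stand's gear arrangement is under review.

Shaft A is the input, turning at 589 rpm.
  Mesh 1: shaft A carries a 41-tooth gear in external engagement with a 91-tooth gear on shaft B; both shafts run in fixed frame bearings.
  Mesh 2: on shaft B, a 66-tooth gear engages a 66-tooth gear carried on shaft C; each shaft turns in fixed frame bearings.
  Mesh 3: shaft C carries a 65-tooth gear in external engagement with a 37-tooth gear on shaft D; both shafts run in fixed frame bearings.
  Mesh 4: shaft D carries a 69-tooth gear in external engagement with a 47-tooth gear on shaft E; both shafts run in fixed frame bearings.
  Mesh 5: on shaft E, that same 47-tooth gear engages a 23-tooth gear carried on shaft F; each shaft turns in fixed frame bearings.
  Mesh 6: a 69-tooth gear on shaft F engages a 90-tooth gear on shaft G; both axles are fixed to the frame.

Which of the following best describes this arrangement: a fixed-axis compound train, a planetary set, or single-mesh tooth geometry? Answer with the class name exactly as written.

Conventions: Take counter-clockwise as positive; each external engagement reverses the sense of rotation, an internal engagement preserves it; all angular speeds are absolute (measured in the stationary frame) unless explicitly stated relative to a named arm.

fixed-axis compound train

topology: fixed-axis compound train — 6 meshes, A→G
classification: fixed-axis compound train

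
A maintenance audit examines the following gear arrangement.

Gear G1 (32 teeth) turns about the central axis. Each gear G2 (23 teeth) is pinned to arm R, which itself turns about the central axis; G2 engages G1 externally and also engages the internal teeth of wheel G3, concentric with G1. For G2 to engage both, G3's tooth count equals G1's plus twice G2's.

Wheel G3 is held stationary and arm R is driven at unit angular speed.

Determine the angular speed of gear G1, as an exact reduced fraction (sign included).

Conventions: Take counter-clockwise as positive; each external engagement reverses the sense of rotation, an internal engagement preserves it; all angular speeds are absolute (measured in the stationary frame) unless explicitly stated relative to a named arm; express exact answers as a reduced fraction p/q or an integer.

topology: planetary set — G1 32T / G2 23T / G3 78T, arm = carrier (Willis)
ring teeth: 32 + 2·23 = 78
32(ω_sun−ω_arm) = −78(ω_ring−ω_arm),  ω_ring = 0, ω_arm = 1
ω_sun = 1 − (78/32)(0−1) = 55/16
exact speed ratio = 55/16

55/16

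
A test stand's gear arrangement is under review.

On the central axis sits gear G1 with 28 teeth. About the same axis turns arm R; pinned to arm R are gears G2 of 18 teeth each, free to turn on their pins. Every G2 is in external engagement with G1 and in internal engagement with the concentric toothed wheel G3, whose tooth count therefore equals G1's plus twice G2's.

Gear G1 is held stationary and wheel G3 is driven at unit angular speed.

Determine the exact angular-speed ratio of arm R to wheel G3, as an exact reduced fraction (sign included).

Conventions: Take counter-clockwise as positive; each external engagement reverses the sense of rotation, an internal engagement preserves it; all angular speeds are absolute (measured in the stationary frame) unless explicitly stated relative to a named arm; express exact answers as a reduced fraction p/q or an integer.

16/23

topology: planetary set — G1 28T / G2 18T / G3 64T, arm = carrier (Willis)
ring teeth: 28 + 2·18 = 64
28(ω_sun−ω_arm) = −64(ω_ring−ω_arm),  ω_sun = 0, ω_ring = 1
28(0−ω_arm) = −64(1−ω_arm)  ⇒  92·ω_arm = 64  ⇒  ω_arm = 16/23
ω_out/ω_in = 16/23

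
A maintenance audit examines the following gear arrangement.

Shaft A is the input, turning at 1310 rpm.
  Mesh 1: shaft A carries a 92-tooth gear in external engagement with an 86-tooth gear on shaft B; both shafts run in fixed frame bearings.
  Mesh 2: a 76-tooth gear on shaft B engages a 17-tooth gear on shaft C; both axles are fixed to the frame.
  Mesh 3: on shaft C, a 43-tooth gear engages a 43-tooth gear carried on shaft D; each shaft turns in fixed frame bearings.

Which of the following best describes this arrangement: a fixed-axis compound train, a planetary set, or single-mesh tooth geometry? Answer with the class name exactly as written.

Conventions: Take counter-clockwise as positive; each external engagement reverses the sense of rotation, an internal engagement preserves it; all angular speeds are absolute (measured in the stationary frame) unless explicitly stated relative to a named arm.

class = fixed-axis compound train [3 meshes; 3 ratios multiply, 3 sense flips]
classification: fixed-axis compound train

fixed-axis compound train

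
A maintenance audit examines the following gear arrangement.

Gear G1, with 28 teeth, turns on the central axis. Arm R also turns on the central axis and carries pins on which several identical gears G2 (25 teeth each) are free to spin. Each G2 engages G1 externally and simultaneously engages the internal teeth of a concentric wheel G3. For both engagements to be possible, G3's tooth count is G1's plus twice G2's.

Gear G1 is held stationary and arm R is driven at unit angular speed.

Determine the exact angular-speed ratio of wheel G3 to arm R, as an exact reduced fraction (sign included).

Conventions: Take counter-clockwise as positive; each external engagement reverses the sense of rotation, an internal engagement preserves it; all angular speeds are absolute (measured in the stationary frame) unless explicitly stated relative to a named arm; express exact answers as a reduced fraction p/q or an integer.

53/39

planetary set (28T centre, 25T on arm, 78T internal) — Willis relation
ring teeth: 28 + 2·25 = 78
28(ω_sun−ω_arm) = −78(ω_ring−ω_arm),  ω_sun = 0, ω_arm = 1
ω_ring = 1 − (28/78)(0−1) = 53/39
ω_out/ω_in = 53/39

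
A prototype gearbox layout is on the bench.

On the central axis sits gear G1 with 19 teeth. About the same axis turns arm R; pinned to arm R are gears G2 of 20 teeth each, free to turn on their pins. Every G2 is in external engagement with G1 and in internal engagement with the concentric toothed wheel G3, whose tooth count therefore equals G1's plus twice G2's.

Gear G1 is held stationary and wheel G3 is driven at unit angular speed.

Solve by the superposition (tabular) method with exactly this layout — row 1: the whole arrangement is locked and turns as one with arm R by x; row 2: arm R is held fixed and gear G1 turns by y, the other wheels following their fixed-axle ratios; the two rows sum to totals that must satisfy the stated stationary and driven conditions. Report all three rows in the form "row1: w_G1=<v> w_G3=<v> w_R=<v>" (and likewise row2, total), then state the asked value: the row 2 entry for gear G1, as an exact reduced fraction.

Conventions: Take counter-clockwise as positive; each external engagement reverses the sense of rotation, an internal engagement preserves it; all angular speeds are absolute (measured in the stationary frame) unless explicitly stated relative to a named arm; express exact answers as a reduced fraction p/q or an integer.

row1: w_G1=59/78 w_G3=59/78 w_R=59/78
row2: w_G1=-59/78 w_G3=19/78 w_R=0
total: w_G1=0 w_G3=1 w_R=59/78
asked value: -59/78

planetary set (19T centre, 20T on arm, 59T internal) — Willis relation
row 1 (train locked, turned with arm): all members turn x
row 2 (arm held, sun turns y): ω_ring = −(19/59)·y, ω_arm = 0
boundary: total ω_sun = x + y = 0 and total ω_ring = x − (19/59)·y = 1  ⇒  y = -59/78, x = 59/78
row 2 ring = −(19/59)·(-59/78) = 19/78
totals (row 1 + row 2): sun 59/78 + (-59/78) = 0, ring 59/78 + 19/78 = 1, arm 59/78 + 0 = 59/78
asked cell (row2, sun) = -59/78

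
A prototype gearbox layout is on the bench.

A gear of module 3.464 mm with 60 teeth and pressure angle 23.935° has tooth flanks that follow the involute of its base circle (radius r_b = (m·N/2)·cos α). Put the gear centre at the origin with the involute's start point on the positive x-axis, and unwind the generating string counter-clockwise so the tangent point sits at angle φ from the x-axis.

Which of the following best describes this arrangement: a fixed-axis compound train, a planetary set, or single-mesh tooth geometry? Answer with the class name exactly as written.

recognized (one wheel, involute flank): single-mesh tooth geometry, m = 3.464, N = 60
classification: single-mesh tooth geometry

single-mesh tooth geometry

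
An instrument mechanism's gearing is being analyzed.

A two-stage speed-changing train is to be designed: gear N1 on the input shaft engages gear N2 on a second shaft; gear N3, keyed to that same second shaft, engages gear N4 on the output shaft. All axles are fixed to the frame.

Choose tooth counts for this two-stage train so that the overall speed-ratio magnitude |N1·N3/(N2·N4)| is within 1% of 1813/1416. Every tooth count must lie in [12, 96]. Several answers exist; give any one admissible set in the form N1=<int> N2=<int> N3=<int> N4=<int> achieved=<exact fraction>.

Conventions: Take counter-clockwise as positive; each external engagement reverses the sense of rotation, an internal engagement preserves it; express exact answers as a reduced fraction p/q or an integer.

N1=37 N2=24 N3=49 N4=59 achieved=1813/1416

topology: fixed-axis compound train — 2 stages, target 1813/1416
target = 1813/1416 in lowest terms: an exact hit needs N1·N3 = k·1813 and N2·N4 = k·1416 for one integer k, every count in [12, 96]; additionally prefer no 1:1 stage (N1 ≠ N2, N3 ≠ N4)
k = 1: N1·N3 = 1813 = 37·49, N2·N4 = 1416 = 24·59
achieved = 37·49/(24·59) = 1813/1416; |achieved − target| = 0 ≤ 1813/141600 ✓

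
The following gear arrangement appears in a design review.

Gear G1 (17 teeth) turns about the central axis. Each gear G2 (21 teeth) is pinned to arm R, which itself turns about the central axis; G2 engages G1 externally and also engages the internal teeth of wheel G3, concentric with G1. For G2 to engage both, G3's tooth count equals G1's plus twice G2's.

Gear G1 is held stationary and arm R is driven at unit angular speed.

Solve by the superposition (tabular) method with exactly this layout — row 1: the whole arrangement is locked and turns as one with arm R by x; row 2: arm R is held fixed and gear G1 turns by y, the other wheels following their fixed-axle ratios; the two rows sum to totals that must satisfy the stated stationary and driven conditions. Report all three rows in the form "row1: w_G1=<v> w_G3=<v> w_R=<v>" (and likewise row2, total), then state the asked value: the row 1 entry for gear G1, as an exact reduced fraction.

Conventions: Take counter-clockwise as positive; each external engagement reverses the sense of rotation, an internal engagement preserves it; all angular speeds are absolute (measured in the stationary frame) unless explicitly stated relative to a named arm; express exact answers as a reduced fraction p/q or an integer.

planetary set (17T centre, 21T on arm, 59T internal) — Willis relation
row 1: whole set turns with the arm by x
superposition row 2 [arm held]: sun y, ring −(17/59)·y, arm 0
boundary: total ω_sun = x + y = 0 and total ω_arm = x = 1  ⇒  y = -1, x = 1
row 2 ring = −(17/59)·(-1) = 17/59
totals (row 1 + row 2): sun 1 + (-1) = 0, ring 1 + 17/59 = 76/59, arm 1 + 0 = 1
asked cell (row1, sun) = 1

row1: w_G1=1 w_G3=1 w_R=1
row2: w_G1=-1 w_G3=17/59 w_R=0
total: w_G1=0 w_G3=76/59 w_R=1
asked value: 1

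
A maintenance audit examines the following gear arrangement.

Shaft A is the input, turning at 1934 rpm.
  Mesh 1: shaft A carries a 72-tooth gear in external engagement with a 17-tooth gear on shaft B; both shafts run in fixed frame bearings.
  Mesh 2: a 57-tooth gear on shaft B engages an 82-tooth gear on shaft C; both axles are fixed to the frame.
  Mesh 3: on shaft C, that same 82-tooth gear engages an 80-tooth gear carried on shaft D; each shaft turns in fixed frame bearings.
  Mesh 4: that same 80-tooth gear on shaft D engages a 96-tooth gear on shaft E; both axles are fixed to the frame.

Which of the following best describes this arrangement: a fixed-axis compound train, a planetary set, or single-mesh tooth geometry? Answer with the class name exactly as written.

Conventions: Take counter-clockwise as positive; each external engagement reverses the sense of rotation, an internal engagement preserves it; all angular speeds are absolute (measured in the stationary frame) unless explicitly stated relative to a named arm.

fixed-axis compound train

4-mesh fixed-axis compound train (all bearings frame-fixed)
classification: fixed-axis compound train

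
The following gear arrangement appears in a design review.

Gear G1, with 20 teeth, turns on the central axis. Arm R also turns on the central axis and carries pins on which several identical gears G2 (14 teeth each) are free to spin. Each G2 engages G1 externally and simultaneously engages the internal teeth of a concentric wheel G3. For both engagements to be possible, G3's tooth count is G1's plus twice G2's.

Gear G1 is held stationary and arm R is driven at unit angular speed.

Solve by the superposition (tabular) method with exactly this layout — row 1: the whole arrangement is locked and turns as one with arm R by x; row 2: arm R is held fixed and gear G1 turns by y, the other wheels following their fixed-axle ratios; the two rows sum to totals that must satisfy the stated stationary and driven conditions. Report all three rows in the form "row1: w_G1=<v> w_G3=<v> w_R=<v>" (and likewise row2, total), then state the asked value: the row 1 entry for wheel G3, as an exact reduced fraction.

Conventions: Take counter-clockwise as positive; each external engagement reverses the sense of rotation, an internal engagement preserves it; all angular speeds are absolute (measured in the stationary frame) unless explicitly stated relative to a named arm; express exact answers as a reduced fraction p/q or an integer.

recognized (axles ride arm R): planetary set, 20/14/48 teeth
row 1 — lock + rotate with arm: ω_sun = ω_ring = ω_arm = x
row 2 — arm fixed, fixed-axis ratios: sun y, ring −(20/48)·y, arm 0
boundary: total ω_sun = x + y = 0 and total ω_arm = x = 1  ⇒  y = -1, x = 1
row 2 ring = −(20/48)·(-1) = 5/12
totals (row 1 + row 2): sun 1 + (-1) = 0, ring 1 + 5/12 = 17/12, arm 1 + 0 = 1
asked cell (row1, ring) = 1

row1: w_G1=1 w_G3=1 w_R=1
row2: w_G1=-1 w_G3=5/12 w_R=0
total: w_G1=0 w_G3=17/12 w_R=1
asked value: 1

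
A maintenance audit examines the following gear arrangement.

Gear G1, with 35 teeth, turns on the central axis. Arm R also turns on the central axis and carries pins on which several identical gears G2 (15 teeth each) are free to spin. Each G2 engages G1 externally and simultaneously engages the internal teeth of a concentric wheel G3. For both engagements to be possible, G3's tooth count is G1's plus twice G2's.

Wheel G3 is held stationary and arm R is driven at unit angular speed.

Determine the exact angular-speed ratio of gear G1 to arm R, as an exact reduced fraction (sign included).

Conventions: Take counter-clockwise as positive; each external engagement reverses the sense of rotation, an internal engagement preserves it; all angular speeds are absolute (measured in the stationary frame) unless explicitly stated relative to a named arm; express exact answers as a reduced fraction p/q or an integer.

recognized (axles ride arm R): planetary set, 35/15/65 teeth
ring teeth: 35 + 2·15 = 65
35(ω_sun−ω_arm) = −65(ω_ring−ω_arm),  ω_ring = 0, ω_arm = 1
ω_sun = 1 − (65/35)(0−1) = 20/7
ω_out/ω_in = 20/7

20/7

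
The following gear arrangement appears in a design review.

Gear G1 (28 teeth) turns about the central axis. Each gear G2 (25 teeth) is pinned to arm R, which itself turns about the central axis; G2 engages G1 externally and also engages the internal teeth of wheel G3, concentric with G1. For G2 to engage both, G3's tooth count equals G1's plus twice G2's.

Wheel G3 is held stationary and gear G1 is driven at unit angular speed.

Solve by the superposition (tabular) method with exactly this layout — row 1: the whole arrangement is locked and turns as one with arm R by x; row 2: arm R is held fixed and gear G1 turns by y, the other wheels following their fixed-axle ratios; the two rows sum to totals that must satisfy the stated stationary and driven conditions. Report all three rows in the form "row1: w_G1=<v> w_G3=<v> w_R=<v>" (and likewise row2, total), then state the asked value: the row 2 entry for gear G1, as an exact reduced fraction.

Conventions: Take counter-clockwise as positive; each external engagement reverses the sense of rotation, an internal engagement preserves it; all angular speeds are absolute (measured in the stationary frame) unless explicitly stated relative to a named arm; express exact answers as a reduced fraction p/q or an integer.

row1: w_G1=14/53 w_G3=14/53 w_R=14/53
row2: w_G1=39/53 w_G3=-14/53 w_R=0
total: w_G1=1 w_G3=0 w_R=14/53
asked value: 39/53

recognized (axles ride arm R): planetary set, 28/25/78 teeth
row 1 (train locked, turned with arm): all members turn x
row 2 (arm held, sun turns y): ω_ring = −(28/78)·y, ω_arm = 0
boundary: total ω_ring = x − (28/78)·y = 0 and total ω_sun = x + y = 1  ⇒  y = 39/53, x = 14/53
row 2 ring = −(28/78)·39/53 = -14/53
totals (row 1 + row 2): sun 14/53 + 39/53 = 1, ring 14/53 + (-14/53) = 0, arm 14/53 + 0 = 14/53
asked cell (row2, sun) = 39/53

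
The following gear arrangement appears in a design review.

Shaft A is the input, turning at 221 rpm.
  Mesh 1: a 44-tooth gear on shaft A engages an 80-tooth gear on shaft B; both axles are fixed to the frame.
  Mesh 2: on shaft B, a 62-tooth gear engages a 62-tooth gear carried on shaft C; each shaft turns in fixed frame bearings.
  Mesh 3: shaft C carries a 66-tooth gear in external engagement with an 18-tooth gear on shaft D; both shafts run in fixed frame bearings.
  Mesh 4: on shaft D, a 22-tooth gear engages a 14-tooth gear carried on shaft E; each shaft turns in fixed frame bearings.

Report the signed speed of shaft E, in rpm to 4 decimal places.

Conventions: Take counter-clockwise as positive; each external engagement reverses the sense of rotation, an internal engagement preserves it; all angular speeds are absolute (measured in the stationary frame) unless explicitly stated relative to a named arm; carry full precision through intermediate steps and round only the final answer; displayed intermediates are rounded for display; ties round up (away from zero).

topology: fixed-axis compound train — 4 meshes, A→E
mesh 1 [44T→80T]: ω = 221.0000×44/80 = 121.5500 rpm, sense flips to −
mesh 2 [62T→62T]: ω = 121.5500×62/62 = 121.5500 rpm, sense flips to +
mesh 3 [66T→18T]: ω = 121.5500×66/18 = 445.6833 rpm, sense flips to −
mesh 4 [22T→14T]: ω = 445.6833×22/14 = 700.3595 rpm, sense flips to +
signed output speed = +700.3595 rpm

+700.3595 rpm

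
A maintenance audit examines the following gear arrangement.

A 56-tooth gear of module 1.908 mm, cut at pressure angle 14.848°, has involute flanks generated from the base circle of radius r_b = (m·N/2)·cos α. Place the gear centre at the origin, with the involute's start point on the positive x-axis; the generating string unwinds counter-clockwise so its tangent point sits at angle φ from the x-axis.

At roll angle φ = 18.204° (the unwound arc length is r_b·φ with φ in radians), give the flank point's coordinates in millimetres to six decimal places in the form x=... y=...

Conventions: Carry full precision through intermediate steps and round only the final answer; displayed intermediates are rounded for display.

class = single-mesh tooth geometry [base-circle involute, m = 1.908, 56T]
pitch radius r_p = m·N/2 = 1.908·56/2 = 53.424000
base radius r_b = r_p·cos α = 53.424000·cos 14.848° = 51.640122
roll angle φ = 18.204° = 0.31771974 rad
x = r_b·(cos φ + φ·sin φ) = 54.181140
y = r_b·(sin φ − φ·cos φ) = 0.546523

x=54.181140 y=0.546523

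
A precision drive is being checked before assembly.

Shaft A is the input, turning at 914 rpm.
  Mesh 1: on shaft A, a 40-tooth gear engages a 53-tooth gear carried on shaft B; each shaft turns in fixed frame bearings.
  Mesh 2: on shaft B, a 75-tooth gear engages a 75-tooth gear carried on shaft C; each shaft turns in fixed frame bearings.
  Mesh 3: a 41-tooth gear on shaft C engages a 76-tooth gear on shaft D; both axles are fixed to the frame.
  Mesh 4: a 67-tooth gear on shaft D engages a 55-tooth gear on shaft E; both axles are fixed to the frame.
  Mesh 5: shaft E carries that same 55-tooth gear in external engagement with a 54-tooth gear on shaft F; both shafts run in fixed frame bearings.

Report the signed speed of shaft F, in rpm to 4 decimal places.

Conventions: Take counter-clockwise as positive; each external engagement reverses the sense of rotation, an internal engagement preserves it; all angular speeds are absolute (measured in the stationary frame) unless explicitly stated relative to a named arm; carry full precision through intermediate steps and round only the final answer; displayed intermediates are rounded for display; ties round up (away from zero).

-461.7231 rpm

5-mesh fixed-axis compound train (all bearings frame-fixed)
mesh 1 [40T→53T]: ω = 914.0000×40/53 = 689.8113 rpm, sense flips to −
mesh 2 [75T→75T]: ω = 689.8113×75/75 = 689.8113 rpm, sense flips to +
mesh 3 [41T→76T]: ω = 689.8113×41/76 = 372.1351 rpm, sense flips to −
mesh 4 [67T→55T]: ω = 372.1351×67/55 = 453.3282 rpm, sense flips to +
mesh 5 [55T→54T]: ω = 453.3282×55/54 = 461.7231 rpm, sense flips to −
signed output speed = -461.7231 rpm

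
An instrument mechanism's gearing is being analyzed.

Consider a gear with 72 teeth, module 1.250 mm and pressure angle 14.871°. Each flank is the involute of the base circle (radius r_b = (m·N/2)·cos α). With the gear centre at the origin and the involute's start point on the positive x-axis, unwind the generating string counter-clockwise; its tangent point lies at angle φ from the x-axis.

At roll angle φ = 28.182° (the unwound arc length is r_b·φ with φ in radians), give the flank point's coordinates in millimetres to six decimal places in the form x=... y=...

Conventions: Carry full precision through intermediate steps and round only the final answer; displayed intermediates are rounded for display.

recognized (one wheel, involute flank): single-mesh tooth geometry, m = 1.250, N = 72
pitch radius r_p = m·N/2 = 1.250·72/2 = 45.000000
base radius r_b = r_p·cos α = 45.000000·cos 14.871° = 43.492775
roll angle φ = 28.182° = 0.49186869 rad
x = r_b·(cos φ + φ·sin φ) = 48.440017
y = r_b·(sin φ − φ·cos φ) = 1.683836

x=48.440017 y=1.683836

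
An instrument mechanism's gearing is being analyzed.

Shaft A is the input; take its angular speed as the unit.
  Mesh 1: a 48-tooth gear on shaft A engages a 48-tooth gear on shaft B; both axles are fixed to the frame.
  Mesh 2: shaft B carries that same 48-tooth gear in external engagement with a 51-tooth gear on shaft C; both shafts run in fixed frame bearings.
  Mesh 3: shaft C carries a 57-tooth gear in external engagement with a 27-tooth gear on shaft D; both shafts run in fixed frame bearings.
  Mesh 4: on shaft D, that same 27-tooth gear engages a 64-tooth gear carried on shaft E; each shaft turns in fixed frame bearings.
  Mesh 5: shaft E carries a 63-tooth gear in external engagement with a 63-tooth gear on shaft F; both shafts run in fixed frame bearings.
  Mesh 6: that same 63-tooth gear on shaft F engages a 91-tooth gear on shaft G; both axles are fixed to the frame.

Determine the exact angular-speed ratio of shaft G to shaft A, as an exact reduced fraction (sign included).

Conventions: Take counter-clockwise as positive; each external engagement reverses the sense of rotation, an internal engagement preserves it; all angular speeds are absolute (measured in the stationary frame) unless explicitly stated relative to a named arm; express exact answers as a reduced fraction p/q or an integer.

class = fixed-axis compound train [6 meshes; 6 ratios multiply, 6 sense flips]
mesh 1 [48T→48T]: running ratio 1, sense −
mesh 2 [48T→51T]: running ratio 16/17, sense +
mesh 3 [57T→27T]: running ratio 304/153, sense −
mesh 4 [27T→64T]: running ratio 57/68, sense +
mesh 5 [63T→63T]: running ratio 57/68, sense −
mesh 6 [63T→91T]: running ratio 513/884, sense +
ω_out/ω_in = 513/884

513/884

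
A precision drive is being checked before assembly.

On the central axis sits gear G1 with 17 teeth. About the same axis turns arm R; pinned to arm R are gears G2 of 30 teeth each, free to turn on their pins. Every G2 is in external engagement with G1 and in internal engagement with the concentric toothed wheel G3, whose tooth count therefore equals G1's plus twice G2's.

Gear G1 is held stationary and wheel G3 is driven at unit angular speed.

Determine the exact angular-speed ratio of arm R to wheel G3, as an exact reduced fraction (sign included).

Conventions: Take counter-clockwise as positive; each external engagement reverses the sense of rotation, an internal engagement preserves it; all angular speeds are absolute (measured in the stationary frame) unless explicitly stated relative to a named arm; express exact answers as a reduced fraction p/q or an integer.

topology: planetary set — G1 17T / G2 30T / G3 77T, arm = carrier (Willis)
ring teeth: 17 + 2·30 = 77
17(ω_sun−ω_arm) = −77(ω_ring−ω_arm),  ω_sun = 0, ω_ring = 1
17(0−ω_arm) = −77(1−ω_arm)  ⇒  94·ω_arm = 77  ⇒  ω_arm = 77/94
ω_out/ω_in = 77/94

77/94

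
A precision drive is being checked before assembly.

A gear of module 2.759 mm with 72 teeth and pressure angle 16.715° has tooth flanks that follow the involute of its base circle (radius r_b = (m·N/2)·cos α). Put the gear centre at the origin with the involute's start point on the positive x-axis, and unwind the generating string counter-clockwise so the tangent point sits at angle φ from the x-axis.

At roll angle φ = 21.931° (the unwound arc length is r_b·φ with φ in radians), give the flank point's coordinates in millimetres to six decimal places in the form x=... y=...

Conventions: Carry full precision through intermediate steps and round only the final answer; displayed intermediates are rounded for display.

x=101.842729 y=1.752326

topology: single-mesh involute geometry — m = 2.759, N = 72
pitch radius r_p = m·N/2 = 2.759·72/2 = 99.324000
base radius r_b = r_p·cos α = 99.324000·cos 16.715° = 95.127286
roll angle φ = 21.931° = 0.38276816 rad
x = r_b·(cos φ + φ·sin φ) = 101.842729
y = r_b·(sin φ − φ·cos φ) = 1.752326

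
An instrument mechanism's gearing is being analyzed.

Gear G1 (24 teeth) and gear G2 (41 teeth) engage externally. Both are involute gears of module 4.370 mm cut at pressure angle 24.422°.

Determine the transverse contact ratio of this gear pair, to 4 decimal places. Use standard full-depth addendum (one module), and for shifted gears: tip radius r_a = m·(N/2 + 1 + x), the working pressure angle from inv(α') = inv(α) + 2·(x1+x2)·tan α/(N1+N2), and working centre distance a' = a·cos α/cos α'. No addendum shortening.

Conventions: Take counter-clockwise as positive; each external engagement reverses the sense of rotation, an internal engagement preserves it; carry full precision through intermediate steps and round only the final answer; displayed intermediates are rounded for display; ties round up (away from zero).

1.4949

topology: single-mesh involute geometry — m = 4.370, 24T/41T pair
base radii: r_b1 = 47.747930, r_b2 = 81.569380
tip radii: r_a1 = 56.810000, r_a2 = 93.955000
no profile shift: α' = α, a' = a
action lengths: √(r_a1²−r_b1²) = 30.781672, √(r_a2²−r_b2²) = 46.625940
base pitch p_b = π·m·cos α = 12.500379
CR = (30.781672 + 46.625940 − 142.025000·sin 24.42200°)/12.500379 = 1.494898
contact ratio ≈ 1.4949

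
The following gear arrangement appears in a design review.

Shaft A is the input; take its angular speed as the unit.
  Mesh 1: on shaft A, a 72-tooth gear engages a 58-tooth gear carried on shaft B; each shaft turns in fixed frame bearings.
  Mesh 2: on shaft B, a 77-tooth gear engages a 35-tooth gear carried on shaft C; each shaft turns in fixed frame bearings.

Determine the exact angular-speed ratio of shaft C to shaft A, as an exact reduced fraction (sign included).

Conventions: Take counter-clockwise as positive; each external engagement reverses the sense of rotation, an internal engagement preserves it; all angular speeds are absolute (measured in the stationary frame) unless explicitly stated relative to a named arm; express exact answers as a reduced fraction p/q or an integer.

396/145

class = fixed-axis compound train [2 meshes; 2 ratios multiply, 2 sense flips]
mesh 1 [72T→58T]: running ratio 36/29, sense −
mesh 2 [77T→35T]: running ratio 396/145, sense +
ω_out/ω_in = 396/145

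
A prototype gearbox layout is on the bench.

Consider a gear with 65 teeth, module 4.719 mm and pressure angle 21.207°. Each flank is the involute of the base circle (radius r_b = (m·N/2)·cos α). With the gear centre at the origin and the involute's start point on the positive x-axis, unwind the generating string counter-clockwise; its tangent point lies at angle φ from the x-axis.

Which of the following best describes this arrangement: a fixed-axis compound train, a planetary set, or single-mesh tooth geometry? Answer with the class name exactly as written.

single-mesh involute tooth geometry (65T wheel at module 4.719)
classification: single-mesh tooth geometry

single-mesh tooth geometry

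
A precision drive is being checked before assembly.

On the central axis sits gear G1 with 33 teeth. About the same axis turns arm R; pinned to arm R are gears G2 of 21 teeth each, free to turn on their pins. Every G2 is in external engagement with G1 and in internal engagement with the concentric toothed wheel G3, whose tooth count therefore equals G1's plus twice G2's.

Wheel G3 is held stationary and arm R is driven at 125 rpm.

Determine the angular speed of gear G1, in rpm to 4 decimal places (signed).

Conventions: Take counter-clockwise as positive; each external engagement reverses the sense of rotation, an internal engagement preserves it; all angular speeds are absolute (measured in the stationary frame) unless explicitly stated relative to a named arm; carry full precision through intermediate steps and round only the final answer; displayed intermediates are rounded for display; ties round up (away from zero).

+409.0909 rpm

topology: planetary set — G1 33T / G2 21T / G3 75T, arm = carrier (Willis)
normalise by the input: solve with ω_arm = 1, then scale by 125 rpm
ring teeth: 33 + 2·21 = 75
33(ω_sun−ω_arm) = −75(ω_ring−ω_arm),  ω_ring = 0, ω_arm = 1
ω_sun = 1 − (75/33)(0−1) = 36/11
scale: ω_sun = 36/11 × 125 rpm = +409.0909 rpm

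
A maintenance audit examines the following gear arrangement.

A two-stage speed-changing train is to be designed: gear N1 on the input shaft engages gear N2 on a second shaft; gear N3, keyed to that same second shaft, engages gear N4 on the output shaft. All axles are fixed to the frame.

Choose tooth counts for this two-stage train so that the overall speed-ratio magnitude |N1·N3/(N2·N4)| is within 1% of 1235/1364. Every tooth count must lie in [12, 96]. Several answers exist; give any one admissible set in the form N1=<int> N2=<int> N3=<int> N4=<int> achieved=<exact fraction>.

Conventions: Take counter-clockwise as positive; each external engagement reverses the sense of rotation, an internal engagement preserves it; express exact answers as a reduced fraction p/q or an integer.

N1=13 N2=22 N3=95 N4=62 achieved=1235/1364

class = fixed-axis compound train [2-stage, 1235/1364 wanted]
target = 1235/1364 in lowest terms: an exact hit needs N1·N3 = k·1235 and N2·N4 = k·1364 for one integer k, every count in [12, 96]; additionally prefer no 1:1 stage (N1 ≠ N2, N3 ≠ N4)
k = 1: N1·N3 = 1235 = 13·95, N2·N4 = 1364 = 22·62
achieved = 13·95/(22·62) = 1235/1364; |achieved − target| = 0 ≤ 247/27280 ✓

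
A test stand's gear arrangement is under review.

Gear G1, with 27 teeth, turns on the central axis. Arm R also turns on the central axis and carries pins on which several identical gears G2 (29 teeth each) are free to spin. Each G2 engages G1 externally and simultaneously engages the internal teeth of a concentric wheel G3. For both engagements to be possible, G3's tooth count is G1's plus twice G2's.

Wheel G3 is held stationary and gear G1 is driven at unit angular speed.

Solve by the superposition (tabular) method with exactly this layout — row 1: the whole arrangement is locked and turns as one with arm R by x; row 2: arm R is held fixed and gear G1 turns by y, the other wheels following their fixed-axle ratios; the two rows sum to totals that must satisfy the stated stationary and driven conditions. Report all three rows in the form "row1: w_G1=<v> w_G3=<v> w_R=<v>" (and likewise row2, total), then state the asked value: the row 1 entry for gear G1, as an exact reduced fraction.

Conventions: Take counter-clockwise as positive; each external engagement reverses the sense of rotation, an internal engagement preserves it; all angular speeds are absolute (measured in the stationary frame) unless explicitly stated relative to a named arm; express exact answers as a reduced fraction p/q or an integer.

row1: w_G1=27/112 w_G3=27/112 w_R=27/112
row2: w_G1=85/112 w_G3=-27/112 w_R=0
total: w_G1=1 w_G3=0 w_R=27/112
asked value: 27/112

planetary set (27T centre, 29T on arm, 85T internal) — Willis relation
row 1: whole set turns with the arm by x
superposition row 2 [arm held]: sun y, ring −(27/85)·y, arm 0
boundary: total ω_ring = x − (27/85)·y = 0 and total ω_sun = x + y = 1  ⇒  y = 85/112, x = 27/112
row 2 ring = −(27/85)·85/112 = -27/112
totals (row 1 + row 2): sun 27/112 + 85/112 = 1, ring 27/112 + (-27/112) = 0, arm 27/112 + 0 = 27/112
asked cell (row1, sun) = 27/112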